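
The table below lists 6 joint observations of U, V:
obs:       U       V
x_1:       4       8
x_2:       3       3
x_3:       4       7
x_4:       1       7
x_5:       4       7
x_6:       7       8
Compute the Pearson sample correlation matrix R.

Step 1 — column means:
  mean(U) = (4 + 3 + 4 + 1 + 4 + 7) / 6 = 23/6 = 3.8333
  mean(V) = (8 + 3 + 7 + 7 + 7 + 8) / 6 = 40/6 = 6.6667

Step 2 — sample variances and covariances s[i,j] = (1/(n-1)) · Σ_k (x_{k,i} - mean_i) · (x_{k,j} - mean_j), with n-1 = 5:
  s[U,U] = ((0.1667)·(0.1667) + (-0.8333)·(-0.8333) + (0.1667)·(0.1667) + (-2.8333)·(-2.8333) + (0.1667)·(0.1667) + (3.1667)·(3.1667)) / 5 = 18.8333/5 = 3.7667
  s[U,V] = ((0.1667)·(1.3333) + (-0.8333)·(-3.6667) + (0.1667)·(0.3333) + (-2.8333)·(0.3333) + (0.1667)·(0.3333) + (3.1667)·(1.3333)) / 5 = 6.6667/5 = 1.3333
  s[V,V] = ((1.3333)·(1.3333) + (-3.6667)·(-3.6667) + (0.3333)·(0.3333) + (0.3333)·(0.3333) + (0.3333)·(0.3333) + (1.3333)·(1.3333)) / 5 = 17.3333/5 = 3.4667
  Sample standard deviations s_i = √(s[i,i]):
  s(U) = √(3.7667) = 1.9408
  s(V) = √(3.4667) = 1.8619

Step 3 — r_{ij} = s_{ij} / (s_i · s_j):
  r[U,U] = 1 (diagonal).
  r[U,V] = 1.3333 / (1.9408 · 1.8619) = 1.3333 / 3.6136 = 0.369
  r[V,V] = 1 (diagonal).

R is symmetric with unit diagonal. Assembling:

R = [[1, 0.369],
 [0.369, 1]]


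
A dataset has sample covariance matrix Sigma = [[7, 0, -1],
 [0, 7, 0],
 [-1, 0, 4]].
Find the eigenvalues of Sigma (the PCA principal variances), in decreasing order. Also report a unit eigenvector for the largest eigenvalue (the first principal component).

Step 1 — characteristic polynomial p(λ) = det(λI - Sigma) = λ³ - tr·λ² + c_1·λ - det, where tr = trace, c_1 = sum of the principal 2×2 minors, det = det(Sigma):
  tr = 7 + 7 + 4 = 18,
  c_1 = (7·7 - (0)²) + (7·4 - (-1)²) + (7·4 - (0)²) = 49 + 27 + 28 = 104,
  det = 7·(7·4 - (0)²) - (0)·((0)·4 - (0)·(-1)) + (-1)·((0)·(0) - 7·(-1)) = 7·(28) - (0)·(0) + (-1)·(7) = 189.
  So p(λ) = λ³ - 18λ² + 104λ - 189.
Step 2 — look for an integer root (rational root theorem: any rational root is an integer divisor of 189). Testing λ = 7:
  p(7) = 343 - 882 + 728 - 189 = 0  ✓
  Dividing out (λ - 7): p(λ) = (λ - 7)(λ² - 11λ + 27).
Step 3 — remaining eigenvalues from the quadratic λ² - 11λ + 27 = 0:
  Δ = 11² - 4·27 = 121 - 108 = 13,  λ = (11 ± √13)/2 = (11 ± 3.6056)/2 ≈ 7.3028 or 3.6972.
  Sorted: λ_1 = 7.3028,  λ_2 = 7,  λ_3 = 3.6972  (check: sum = 18 = tr ✓).

Step 4 — unit eigenvector for λ_1 ≈ 7.3028: v spans the null space of (Sigma - λ_1 I), whose rows are
  r_1 = (-0.3028, 0, -1),  r_2 = (0, -0.3028, 0),  r_3 = (-1, 0, -3.3028).
  v is orthogonal to every row, so take v ∝ r_1 × r_2 = ((0)·(0) - (-1)·(-0.3028), (-1)·(0) - (-0.3028)·(0), (-0.3028)·(-0.3028) - (0)·(0)) ≈ (-0.3028, 0, 0.0917).
  Rescale (multiply by -1 so the first nonzero entry is positive): u = (0.3028, 0, -0.0917).
  ||u|| = √((0.3028)² + (0)² + (-0.0917)²) = √(0.1001) ≈ 0.3163,  v_1 = u/||u|| ≈ (0.9571, 0, -0.2898) (||v_1|| = 1).

λ_1 = 7.3028,  λ_2 = 7,  λ_3 = 3.6972;  v_1 ≈ (0.9571, 0, -0.2898)


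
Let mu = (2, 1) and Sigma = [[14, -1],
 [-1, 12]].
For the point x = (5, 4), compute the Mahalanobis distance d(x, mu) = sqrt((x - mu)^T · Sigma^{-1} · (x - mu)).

Step 1 — centre the observation: (x - mu) = (3, 3).

Step 2 — invert Sigma. det(Sigma) = 14·12 - (-1)² = 167.
  Sigma^{-1} = (1/det) · [[d, -b], [-b, a]] = [[0.0719, 0.006],
 [0.006, 0.0838]].

Step 3 — form the quadratic (x - mu)^T · Sigma^{-1} · (x - mu):
  Sigma^{-1} · (x - mu) = (0.2335, 0.2695).
  (x - mu)^T · [Sigma^{-1} · (x - mu)] = (3)·(0.2335) + (3)·(0.2695) = 1.509.

Step 4 — take square root: d = √(1.509) ≈ 1.2284.

d(x, mu) = √(1.509) ≈ 1.2284


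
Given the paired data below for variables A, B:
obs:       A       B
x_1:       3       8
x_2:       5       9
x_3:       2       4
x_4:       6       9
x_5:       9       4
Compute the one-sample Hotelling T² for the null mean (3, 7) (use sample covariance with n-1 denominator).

Step 1 — sample mean vector:
  mean(A) = (3 + 5 + 2 + 6 + 9) / 5 = 25/5 = 5
  mean(B) = (8 + 9 + 4 + 9 + 4) / 5 = 34/5 = 6.8
  x̄ = (5, 6.8),  deviation x̄ - mu_0 = (5, 6.8) - (3, 7) = (2, -0.2).

Step 2 — sample covariance matrix, S[i,j] = (1/(n-1)) · Σ_k (x_{k,i} - mean_i) · (x_{k,j} - mean_j), divisor n-1 = 4:
  S[A,A] = ((-2)·(-2) + (0)·(0) + (-3)·(-3) + (1)·(1) + (4)·(4)) / 4 = 30/4 = 7.5
  S[A,B] = ((-2)·(1.2) + (0)·(2.2) + (-3)·(-2.8) + (1)·(2.2) + (4)·(-2.8)) / 4 = -3/4 = -0.75
  S[B,B] = ((1.2)·(1.2) + (2.2)·(2.2) + (-2.8)·(-2.8) + (2.2)·(2.2) + (-2.8)·(-2.8)) / 4 = 26.8/4 = 6.7
  S = [[7.5, -0.75],
 [-0.75, 6.7]].

Step 3 — invert S. det(S) = 7.5·6.7 - (-0.75)² = 49.6875.
  S^{-1} = (1/det) · [[d, -b], [-b, a]] = [[0.1348, 0.0151],
 [0.0151, 0.1509]].

Step 4 — quadratic form (x̄ - mu_0)^T · S^{-1} · (x̄ - mu_0):
  S^{-1} · (x̄ - mu_0) = (0.2667, 0),
  (x̄ - mu_0)^T · [...] = (2)·(0.2667) + (-0.2)·(0) = 0.5333.

Step 5 — scale by n: T² = 5 · 0.5333 = 2.6667.

T² ≈ 2.6667


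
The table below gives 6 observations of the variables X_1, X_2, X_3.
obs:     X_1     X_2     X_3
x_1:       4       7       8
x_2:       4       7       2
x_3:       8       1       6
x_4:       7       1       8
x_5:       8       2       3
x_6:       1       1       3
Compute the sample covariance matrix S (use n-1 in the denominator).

Step 1 — column means:
  mean(X_1) = (4 + 4 + 8 + 7 + 8 + 1) / 6 = 32/6 = 5.3333
  mean(X_2) = (7 + 7 + 1 + 1 + 2 + 1) / 6 = 19/6 = 3.1667
  mean(X_3) = (8 + 2 + 6 + 8 + 3 + 3) / 6 = 30/6 = 5

Step 2 — sample covariance S[i,j] = (1/(n-1)) · Σ_k (x_{k,i} - mean_i) · (x_{k,j} - mean_j), with n-1 = 5.
  S[X_1,X_1] = ((-1.3333)·(-1.3333) + (-1.3333)·(-1.3333) + (2.6667)·(2.6667) + (1.6667)·(1.6667) + (2.6667)·(2.6667) + (-4.3333)·(-4.3333)) / 5 = 39.3333/5 = 7.8667
  S[X_1,X_2] = ((-1.3333)·(3.8333) + (-1.3333)·(3.8333) + (2.6667)·(-2.1667) + (1.6667)·(-2.1667) + (2.6667)·(-1.1667) + (-4.3333)·(-2.1667)) / 5 = -13.3333/5 = -2.6667
  S[X_1,X_3] = ((-1.3333)·(3) + (-1.3333)·(-3) + (2.6667)·(1) + (1.6667)·(3) + (2.6667)·(-2) + (-4.3333)·(-2)) / 5 = 11/5 = 2.2
  S[X_2,X_2] = ((3.8333)·(3.8333) + (3.8333)·(3.8333) + (-2.1667)·(-2.1667) + (-2.1667)·(-2.1667) + (-1.1667)·(-1.1667) + (-2.1667)·(-2.1667)) / 5 = 44.8333/5 = 8.9667
  S[X_2,X_3] = ((3.8333)·(3) + (3.8333)·(-3) + (-2.1667)·(1) + (-2.1667)·(3) + (-1.1667)·(-2) + (-2.1667)·(-2)) / 5 = -2/5 = -0.4
  S[X_3,X_3] = ((3)·(3) + (-3)·(-3) + (1)·(1) + (3)·(3) + (-2)·(-2) + (-2)·(-2)) / 5 = 36/5 = 7.2

S is symmetric (S[j,i] = S[i,j]). Assembling:

S = [[7.8667, -2.6667, 2.2],
 [-2.6667, 8.9667, -0.4],
 [2.2, -0.4, 7.2]]


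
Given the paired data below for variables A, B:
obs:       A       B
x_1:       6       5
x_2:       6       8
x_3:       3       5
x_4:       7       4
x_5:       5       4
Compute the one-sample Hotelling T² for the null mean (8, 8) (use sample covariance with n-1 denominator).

Step 1 — sample mean vector:
  mean(A) = (6 + 6 + 3 + 7 + 5) / 5 = 27/5 = 5.4
  mean(B) = (5 + 8 + 5 + 4 + 4) / 5 = 26/5 = 5.2
  x̄ = (5.4, 5.2),  deviation x̄ - mu_0 = (5.4, 5.2) - (8, 8) = (-2.6, -2.8).

Step 2 — sample covariance matrix, S[i,j] = (1/(n-1)) · Σ_k (x_{k,i} - mean_i) · (x_{k,j} - mean_j), divisor n-1 = 4:
  S[A,A] = ((0.6)·(0.6) + (0.6)·(0.6) + (-2.4)·(-2.4) + (1.6)·(1.6) + (-0.4)·(-0.4)) / 4 = 9.2/4 = 2.3
  S[A,B] = ((0.6)·(-0.2) + (0.6)·(2.8) + (-2.4)·(-0.2) + (1.6)·(-1.2) + (-0.4)·(-1.2)) / 4 = 0.6/4 = 0.15
  S[B,B] = ((-0.2)·(-0.2) + (2.8)·(2.8) + (-0.2)·(-0.2) + (-1.2)·(-1.2) + (-1.2)·(-1.2)) / 4 = 10.8/4 = 2.7
  S = [[2.3, 0.15],
 [0.15, 2.7]].

Step 3 — invert S. det(S) = 2.3·2.7 - (0.15)² = 6.1875.
  S^{-1} = (1/det) · [[d, -b], [-b, a]] = [[0.4364, -0.0242],
 [-0.0242, 0.3717]].

Step 4 — quadratic form (x̄ - mu_0)^T · S^{-1} · (x̄ - mu_0):
  S^{-1} · (x̄ - mu_0) = (-1.0667, -0.9778),
  (x̄ - mu_0)^T · [...] = (-2.6)·(-1.0667) + (-2.8)·(-0.9778) = 5.5111.

Step 5 — scale by n: T² = 5 · 5.5111 = 27.5556.

T² ≈ 27.5556


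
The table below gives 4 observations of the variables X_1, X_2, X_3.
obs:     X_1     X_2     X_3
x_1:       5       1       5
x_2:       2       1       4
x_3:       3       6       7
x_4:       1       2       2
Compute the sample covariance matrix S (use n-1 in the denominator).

Step 1 — column means:
  mean(X_1) = (5 + 2 + 3 + 1) / 4 = 11/4 = 2.75
  mean(X_2) = (1 + 1 + 6 + 2) / 4 = 10/4 = 2.5
  mean(X_3) = (5 + 4 + 7 + 2) / 4 = 18/4 = 4.5

Step 2 — sample covariance S[i,j] = (1/(n-1)) · Σ_k (x_{k,i} - mean_i) · (x_{k,j} - mean_j), with n-1 = 3.
  S[X_1,X_1] = ((2.25)·(2.25) + (-0.75)·(-0.75) + (0.25)·(0.25) + (-1.75)·(-1.75)) / 3 = 8.75/3 = 2.9167
  S[X_1,X_2] = ((2.25)·(-1.5) + (-0.75)·(-1.5) + (0.25)·(3.5) + (-1.75)·(-0.5)) / 3 = -0.5/3 = -0.1667
  S[X_1,X_3] = ((2.25)·(0.5) + (-0.75)·(-0.5) + (0.25)·(2.5) + (-1.75)·(-2.5)) / 3 = 6.5/3 = 2.1667
  S[X_2,X_2] = ((-1.5)·(-1.5) + (-1.5)·(-1.5) + (3.5)·(3.5) + (-0.5)·(-0.5)) / 3 = 17/3 = 5.6667
  S[X_2,X_3] = ((-1.5)·(0.5) + (-1.5)·(-0.5) + (3.5)·(2.5) + (-0.5)·(-2.5)) / 3 = 10/3 = 3.3333
  S[X_3,X_3] = ((0.5)·(0.5) + (-0.5)·(-0.5) + (2.5)·(2.5) + (-2.5)·(-2.5)) / 3 = 13/3 = 4.3333

S is symmetric (S[j,i] = S[i,j]). Assembling:

S = [[2.9167, -0.1667, 2.1667],
 [-0.1667, 5.6667, 3.3333],
 [2.1667, 3.3333, 4.3333]]


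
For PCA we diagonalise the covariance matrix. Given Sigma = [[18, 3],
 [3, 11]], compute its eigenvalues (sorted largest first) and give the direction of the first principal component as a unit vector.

Step 1 — characteristic polynomial of 2×2 Sigma:
  det(Sigma - λI) = λ² - trace · λ + det = 0.
  trace = 18 + 11 = 29, det = 18·11 - (3)² = 189.
Step 2 — discriminant:
  Δ = trace² - 4·det = 841 - 756 = 85.
Step 3 — eigenvalues:
  λ = (trace ± √Δ)/2 = (29 ± 9.2195)/2,
  λ_1 = 19.1098,  λ_2 = 9.8902.

Step 4 — unit eigenvector for λ_1: solve (Sigma - λ_1 I)v = 0. First row:
  (18 - 19.1098)·v_x + (3)·v_y = 0, i.e. (-1.1098)·v_x + (3)·v_y = 0,
  so v ∝ (b, λ_1 - a) = (3, 1.1098) = u.
  ||u|| = √((3)² + (1.1098)²) = √(10.2316) ≈ 3.1987,
  v_1 = u/||u|| ≈ (0.9379, 0.3469) (||v_1|| = 1).

λ_1 = 19.1098,  λ_2 = 9.8902;  v_1 ≈ (0.9379, 0.3469)


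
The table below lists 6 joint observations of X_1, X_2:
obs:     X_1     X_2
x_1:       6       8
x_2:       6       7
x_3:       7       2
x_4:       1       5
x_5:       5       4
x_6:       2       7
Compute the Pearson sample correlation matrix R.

Step 1 — column means:
  mean(X_1) = (6 + 6 + 7 + 1 + 5 + 2) / 6 = 27/6 = 4.5
  mean(X_2) = (8 + 7 + 2 + 5 + 4 + 7) / 6 = 33/6 = 5.5

Step 2 — sample variances and covariances s[i,j] = (1/(n-1)) · Σ_k (x_{k,i} - mean_i) · (x_{k,j} - mean_j), with n-1 = 5:
  s[X_1,X_1] = ((1.5)·(1.5) + (1.5)·(1.5) + (2.5)·(2.5) + (-3.5)·(-3.5) + (0.5)·(0.5) + (-2.5)·(-2.5)) / 5 = 29.5/5 = 5.9
  s[X_1,X_2] = ((1.5)·(2.5) + (1.5)·(1.5) + (2.5)·(-3.5) + (-3.5)·(-0.5) + (0.5)·(-1.5) + (-2.5)·(1.5)) / 5 = -5.5/5 = -1.1
  s[X_2,X_2] = ((2.5)·(2.5) + (1.5)·(1.5) + (-3.5)·(-3.5) + (-0.5)·(-0.5) + (-1.5)·(-1.5) + (1.5)·(1.5)) / 5 = 25.5/5 = 5.1
  Sample standard deviations s_i = √(s[i,i]):
  s(X_1) = √(5.9) = 2.429
  s(X_2) = √(5.1) = 2.2583

Step 3 — r_{ij} = s_{ij} / (s_i · s_j):
  r[X_1,X_1] = 1 (diagonal).
  r[X_1,X_2] = -1.1 / (2.429 · 2.2583) = -1.1 / 5.4854 = -0.2005
  r[X_2,X_2] = 1 (diagonal).

R is symmetric with unit diagonal. Assembling:

R = [[1, -0.2005],
 [-0.2005, 1]]


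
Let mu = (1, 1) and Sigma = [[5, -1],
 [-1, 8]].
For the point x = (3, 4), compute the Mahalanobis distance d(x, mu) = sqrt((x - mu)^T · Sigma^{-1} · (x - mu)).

Step 1 — centre the observation: (x - mu) = (2, 3).

Step 2 — invert Sigma. det(Sigma) = 5·8 - (-1)² = 39.
  Sigma^{-1} = (1/det) · [[d, -b], [-b, a]] = [[0.2051, 0.0256],
 [0.0256, 0.1282]].

Step 3 — form the quadratic (x - mu)^T · Sigma^{-1} · (x - mu):
  Sigma^{-1} · (x - mu) = (0.4872, 0.4359).
  (x - mu)^T · [Sigma^{-1} · (x - mu)] = (2)·(0.4872) + (3)·(0.4359) = 2.2821.

Step 4 — take square root: d = √(2.2821) ≈ 1.5106.

d(x, mu) = √(2.2821) ≈ 1.5106


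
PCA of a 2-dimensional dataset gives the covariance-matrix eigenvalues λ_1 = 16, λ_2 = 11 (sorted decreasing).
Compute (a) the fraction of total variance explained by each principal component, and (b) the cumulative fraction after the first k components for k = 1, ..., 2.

Step 1 — total variance = trace(Sigma) = Σ λ_i = 16 + 11 = 27.

Step 2 — fraction explained by component i = λ_i / Σ λ:
  PC1: 16/27 = 0.5926
  PC2: 11/27 = 0.4074

Step 3 — cumulative fraction after k components = (λ_1 + ... + λ_k) / Σ λ:
  k = 1: 16/27 = 0.5926
  k = 2: (16 + 11)/27 = 27/27 = 1

Summary (fraction, with percent):

explained: PC1 0.5926 (59.26%), PC2 0.4074 (40.74%);  cumulative: 0.5926, 1


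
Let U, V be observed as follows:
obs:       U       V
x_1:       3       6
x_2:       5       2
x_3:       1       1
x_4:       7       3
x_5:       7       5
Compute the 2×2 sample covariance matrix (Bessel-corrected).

Step 1 — column means:
  mean(U) = (3 + 5 + 1 + 7 + 7) / 5 = 23/5 = 4.6
  mean(V) = (6 + 2 + 1 + 3 + 5) / 5 = 17/5 = 3.4

Step 2 — sample covariance S[i,j] = (1/(n-1)) · Σ_k (x_{k,i} - mean_i) · (x_{k,j} - mean_j), with n-1 = 4.
  S[U,U] = ((-1.6)·(-1.6) + (0.4)·(0.4) + (-3.6)·(-3.6) + (2.4)·(2.4) + (2.4)·(2.4)) / 4 = 27.2/4 = 6.8
  S[U,V] = ((-1.6)·(2.6) + (0.4)·(-1.4) + (-3.6)·(-2.4) + (2.4)·(-0.4) + (2.4)·(1.6)) / 4 = 6.8/4 = 1.7
  S[V,V] = ((2.6)·(2.6) + (-1.4)·(-1.4) + (-2.4)·(-2.4) + (-0.4)·(-0.4) + (1.6)·(1.6)) / 4 = 17.2/4 = 4.3

S is symmetric (S[j,i] = S[i,j]). Assembling:

S = [[6.8, 1.7],
 [1.7, 4.3]]


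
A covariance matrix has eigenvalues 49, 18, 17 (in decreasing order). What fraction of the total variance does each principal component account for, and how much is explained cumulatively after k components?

Step 1 — total variance = trace(Sigma) = Σ λ_i = 49 + 18 + 17 = 84.

Step 2 — fraction explained by component i = λ_i / Σ λ:
  PC1: 49/84 = 0.5833
  PC2: 18/84 = 0.2143
  PC3: 17/84 = 0.2024

Step 3 — cumulative fraction after k components = (λ_1 + ... + λ_k) / Σ λ:
  k = 1: 49/84 = 0.5833
  k = 2: (49 + 18)/84 = 67/84 = 0.7976
  k = 3: (49 + 18 + 17)/84 = 84/84 = 1

Summary (fraction, with percent):

explained: PC1 0.5833 (58.33%), PC2 0.2143 (21.43%), PC3 0.2024 (20.24%);  cumulative: 0.5833, 0.7976, 1


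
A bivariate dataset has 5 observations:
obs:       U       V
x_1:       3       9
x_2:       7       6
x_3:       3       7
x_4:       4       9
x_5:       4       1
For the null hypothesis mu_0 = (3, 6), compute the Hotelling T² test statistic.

Step 1 — sample mean vector:
  mean(U) = (3 + 7 + 3 + 4 + 4) / 5 = 21/5 = 4.2
  mean(V) = (9 + 6 + 7 + 9 + 1) / 5 = 32/5 = 6.4
  x̄ = (4.2, 6.4),  deviation x̄ - mu_0 = (4.2, 6.4) - (3, 6) = (1.2, 0.4).

Step 2 — sample covariance matrix, S[i,j] = (1/(n-1)) · Σ_k (x_{k,i} - mean_i) · (x_{k,j} - mean_j), divisor n-1 = 4:
  S[U,U] = ((-1.2)·(-1.2) + (2.8)·(2.8) + (-1.2)·(-1.2) + (-0.2)·(-0.2) + (-0.2)·(-0.2)) / 4 = 10.8/4 = 2.7
  S[U,V] = ((-1.2)·(2.6) + (2.8)·(-0.4) + (-1.2)·(0.6) + (-0.2)·(2.6) + (-0.2)·(-5.4)) / 4 = -4.4/4 = -1.1
  S[V,V] = ((2.6)·(2.6) + (-0.4)·(-0.4) + (0.6)·(0.6) + (2.6)·(2.6) + (-5.4)·(-5.4)) / 4 = 43.2/4 = 10.8
  S = [[2.7, -1.1],
 [-1.1, 10.8]].

Step 3 — invert S. det(S) = 2.7·10.8 - (-1.1)² = 27.95.
  S^{-1} = (1/det) · [[d, -b], [-b, a]] = [[0.3864, 0.0394],
 [0.0394, 0.0966]].

Step 4 — quadratic form (x̄ - mu_0)^T · S^{-1} · (x̄ - mu_0):
  S^{-1} · (x̄ - mu_0) = (0.4794, 0.0859),
  (x̄ - mu_0)^T · [...] = (1.2)·(0.4794) + (0.4)·(0.0859) = 0.6097.

Step 5 — scale by n: T² = 5 · 0.6097 = 3.0483.

T² ≈ 3.0483


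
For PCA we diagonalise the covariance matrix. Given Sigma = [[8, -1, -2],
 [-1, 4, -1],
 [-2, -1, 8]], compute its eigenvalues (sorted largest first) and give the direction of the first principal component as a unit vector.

Step 1 — characteristic polynomial p(λ) = det(λI - Sigma) = λ³ - tr·λ² + c_1·λ - det, where tr = trace, c_1 = sum of the principal 2×2 minors, det = det(Sigma):
  tr = 8 + 4 + 8 = 20,
  c_1 = (8·4 - (-1)²) + (8·8 - (-2)²) + (4·8 - (-1)²) = 31 + 60 + 31 = 122,
  det = 8·(4·8 - (-1)²) - (-1)·((-1)·8 - (-1)·(-2)) + (-2)·((-1)·(-1) - 4·(-2)) = 8·(31) - (-1)·(-10) + (-2)·(9) = 220.
  So p(λ) = λ³ - 20λ² + 122λ - 220.
Step 2 — look for an integer root (rational root theorem: any rational root is an integer divisor of 220). Testing λ = 10:
  p(10) = 1000 - 2000 + 1220 - 220 = 0  ✓
  Dividing out (λ - 10): p(λ) = (λ - 10)(λ² - 10λ + 22).
Step 3 — remaining eigenvalues from the quadratic λ² - 10λ + 22 = 0:
  Δ = 10² - 4·22 = 100 - 88 = 12,  λ = (10 ± √12)/2 = (10 ± 3.4641)/2 ≈ 6.7321 or 3.2679.
  Sorted: λ_1 = 10,  λ_2 = 6.7321,  λ_3 = 3.2679  (check: sum = 20 = tr ✓).

Step 4 — unit eigenvector for λ_1 = 10: v spans the null space of (Sigma - λ_1 I), whose rows are
  r_1 = (-2, -1, -2),  r_2 = (-1, -6, -1),  r_3 = (-2, -1, -2).
  v is orthogonal to every row, so take v ∝ r_1 × r_2 = ((-1)·(-1) - (-2)·(-6), (-2)·(-1) - (-2)·(-1), (-2)·(-6) - (-1)·(-1)) = (-11, 0, 11).
  Rescale (divide by 11; multiply by -1 so the first nonzero entry is positive): u = (1, 0, -1).
  ||u|| = √((1)² + (0)² + (-1)²) = √(2) ≈ 1.4142,  v_1 = u/||u|| ≈ (0.7071, 0, -0.7071) (||v_1|| = 1).

λ_1 = 10,  λ_2 = 6.7321,  λ_3 = 3.2679;  v_1 ≈ (0.7071, 0, -0.7071)


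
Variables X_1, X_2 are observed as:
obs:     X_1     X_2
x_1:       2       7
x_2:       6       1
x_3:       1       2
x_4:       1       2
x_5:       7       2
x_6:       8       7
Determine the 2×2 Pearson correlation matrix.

Step 1 — column means:
  mean(X_1) = (2 + 6 + 1 + 1 + 7 + 8) / 6 = 25/6 = 4.1667
  mean(X_2) = (7 + 1 + 2 + 2 + 2 + 7) / 6 = 21/6 = 3.5

Step 2 — sample variances and covariances s[i,j] = (1/(n-1)) · Σ_k (x_{k,i} - mean_i) · (x_{k,j} - mean_j), with n-1 = 5:
  s[X_1,X_1] = ((-2.1667)·(-2.1667) + (1.8333)·(1.8333) + (-3.1667)·(-3.1667) + (-3.1667)·(-3.1667) + (2.8333)·(2.8333) + (3.8333)·(3.8333)) / 5 = 50.8333/5 = 10.1667
  s[X_1,X_2] = ((-2.1667)·(3.5) + (1.8333)·(-2.5) + (-3.1667)·(-1.5) + (-3.1667)·(-1.5) + (2.8333)·(-1.5) + (3.8333)·(3.5)) / 5 = 6.5/5 = 1.3
  s[X_2,X_2] = ((3.5)·(3.5) + (-2.5)·(-2.5) + (-1.5)·(-1.5) + (-1.5)·(-1.5) + (-1.5)·(-1.5) + (3.5)·(3.5)) / 5 = 37.5/5 = 7.5
  Sample standard deviations s_i = √(s[i,i]):
  s(X_1) = √(10.1667) = 3.1885
  s(X_2) = √(7.5) = 2.7386

Step 3 — r_{ij} = s_{ij} / (s_i · s_j):
  r[X_1,X_1] = 1 (diagonal).
  r[X_1,X_2] = 1.3 / (3.1885 · 2.7386) = 1.3 / 8.7321 = 0.1489
  r[X_2,X_2] = 1 (diagonal).

R is symmetric with unit diagonal. Assembling:

R = [[1, 0.1489],
 [0.1489, 1]]


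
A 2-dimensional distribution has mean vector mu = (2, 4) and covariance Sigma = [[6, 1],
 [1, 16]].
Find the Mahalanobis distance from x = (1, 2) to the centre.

Step 1 — centre the observation: (x - mu) = (-1, -2).

Step 2 — invert Sigma. det(Sigma) = 6·16 - (1)² = 95.
  Sigma^{-1} = (1/det) · [[d, -b], [-b, a]] = [[0.1684, -0.0105],
 [-0.0105, 0.0632]].

Step 3 — form the quadratic (x - mu)^T · Sigma^{-1} · (x - mu):
  Sigma^{-1} · (x - mu) = (-0.1474, -0.1158).
  (x - mu)^T · [Sigma^{-1} · (x - mu)] = (-1)·(-0.1474) + (-2)·(-0.1158) = 0.3789.

Step 4 — take square root: d = √(0.3789) ≈ 0.6156.

d(x, mu) = √(0.3789) ≈ 0.6156


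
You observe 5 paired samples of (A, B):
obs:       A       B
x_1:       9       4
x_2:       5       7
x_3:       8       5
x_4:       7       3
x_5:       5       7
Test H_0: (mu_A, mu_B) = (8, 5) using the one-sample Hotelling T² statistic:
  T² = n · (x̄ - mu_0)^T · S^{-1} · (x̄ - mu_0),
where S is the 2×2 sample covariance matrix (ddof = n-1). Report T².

Step 1 — sample mean vector:
  mean(A) = (9 + 5 + 8 + 7 + 5) / 5 = 34/5 = 6.8
  mean(B) = (4 + 7 + 5 + 3 + 7) / 5 = 26/5 = 5.2
  x̄ = (6.8, 5.2),  deviation x̄ - mu_0 = (6.8, 5.2) - (8, 5) = (-1.2, 0.2).

Step 2 — sample covariance matrix, S[i,j] = (1/(n-1)) · Σ_k (x_{k,i} - mean_i) · (x_{k,j} - mean_j), divisor n-1 = 4:
  S[A,A] = ((2.2)·(2.2) + (-1.8)·(-1.8) + (1.2)·(1.2) + (0.2)·(0.2) + (-1.8)·(-1.8)) / 4 = 12.8/4 = 3.2
  S[A,B] = ((2.2)·(-1.2) + (-1.8)·(1.8) + (1.2)·(-0.2) + (0.2)·(-2.2) + (-1.8)·(1.8)) / 4 = -9.8/4 = -2.45
  S[B,B] = ((-1.2)·(-1.2) + (1.8)·(1.8) + (-0.2)·(-0.2) + (-2.2)·(-2.2) + (1.8)·(1.8)) / 4 = 12.8/4 = 3.2
  S = [[3.2, -2.45],
 [-2.45, 3.2]].

Step 3 — invert S. det(S) = 3.2·3.2 - (-2.45)² = 4.2375.
  S^{-1} = (1/det) · [[d, -b], [-b, a]] = [[0.7552, 0.5782],
 [0.5782, 0.7552]].

Step 4 — quadratic form (x̄ - mu_0)^T · S^{-1} · (x̄ - mu_0):
  S^{-1} · (x̄ - mu_0) = (-0.7906, -0.5428),
  (x̄ - mu_0)^T · [...] = (-1.2)·(-0.7906) + (0.2)·(-0.5428) = 0.8401.

Step 5 — scale by n: T² = 5 · 0.8401 = 4.2006.

T² ≈ 4.2006


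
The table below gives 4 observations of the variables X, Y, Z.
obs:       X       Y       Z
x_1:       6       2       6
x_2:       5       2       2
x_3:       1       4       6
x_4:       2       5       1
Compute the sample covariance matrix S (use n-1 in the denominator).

Step 1 — column means:
  mean(X) = (6 + 5 + 1 + 2) / 4 = 14/4 = 3.5
  mean(Y) = (2 + 2 + 4 + 5) / 4 = 13/4 = 3.25
  mean(Z) = (6 + 2 + 6 + 1) / 4 = 15/4 = 3.75

Step 2 — sample covariance S[i,j] = (1/(n-1)) · Σ_k (x_{k,i} - mean_i) · (x_{k,j} - mean_j), with n-1 = 3.
  S[X,X] = ((2.5)·(2.5) + (1.5)·(1.5) + (-2.5)·(-2.5) + (-1.5)·(-1.5)) / 3 = 17/3 = 5.6667
  S[X,Y] = ((2.5)·(-1.25) + (1.5)·(-1.25) + (-2.5)·(0.75) + (-1.5)·(1.75)) / 3 = -9.5/3 = -3.1667
  S[X,Z] = ((2.5)·(2.25) + (1.5)·(-1.75) + (-2.5)·(2.25) + (-1.5)·(-2.75)) / 3 = 1.5/3 = 0.5
  S[Y,Y] = ((-1.25)·(-1.25) + (-1.25)·(-1.25) + (0.75)·(0.75) + (1.75)·(1.75)) / 3 = 6.75/3 = 2.25
  S[Y,Z] = ((-1.25)·(2.25) + (-1.25)·(-1.75) + (0.75)·(2.25) + (1.75)·(-2.75)) / 3 = -3.75/3 = -1.25
  S[Z,Z] = ((2.25)·(2.25) + (-1.75)·(-1.75) + (2.25)·(2.25) + (-2.75)·(-2.75)) / 3 = 20.75/3 = 6.9167

S is symmetric (S[j,i] = S[i,j]). Assembling:

S = [[5.6667, -3.1667, 0.5],
 [-3.1667, 2.25, -1.25],
 [0.5, -1.25, 6.9167]]


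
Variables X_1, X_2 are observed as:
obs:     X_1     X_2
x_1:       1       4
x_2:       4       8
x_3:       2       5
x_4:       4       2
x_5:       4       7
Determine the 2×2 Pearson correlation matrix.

Step 1 — column means:
  mean(X_1) = (1 + 4 + 2 + 4 + 4) / 5 = 15/5 = 3
  mean(X_2) = (4 + 8 + 5 + 2 + 7) / 5 = 26/5 = 5.2

Step 2 — sample variances and covariances s[i,j] = (1/(n-1)) · Σ_k (x_{k,i} - mean_i) · (x_{k,j} - mean_j), with n-1 = 4:
  s[X_1,X_1] = ((-2)·(-2) + (1)·(1) + (-1)·(-1) + (1)·(1) + (1)·(1)) / 4 = 8/4 = 2
  s[X_1,X_2] = ((-2)·(-1.2) + (1)·(2.8) + (-1)·(-0.2) + (1)·(-3.2) + (1)·(1.8)) / 4 = 4/4 = 1
  s[X_2,X_2] = ((-1.2)·(-1.2) + (2.8)·(2.8) + (-0.2)·(-0.2) + (-3.2)·(-3.2) + (1.8)·(1.8)) / 4 = 22.8/4 = 5.7
  Sample standard deviations s_i = √(s[i,i]):
  s(X_1) = √(2) = 1.4142
  s(X_2) = √(5.7) = 2.3875

Step 3 — r_{ij} = s_{ij} / (s_i · s_j):
  r[X_1,X_1] = 1 (diagonal).
  r[X_1,X_2] = 1 / (1.4142 · 2.3875) = 1 / 3.3764 = 0.2962
  r[X_2,X_2] = 1 (diagonal).

R is symmetric with unit diagonal. Assembling:

R = [[1, 0.2962],
 [0.2962, 1]]


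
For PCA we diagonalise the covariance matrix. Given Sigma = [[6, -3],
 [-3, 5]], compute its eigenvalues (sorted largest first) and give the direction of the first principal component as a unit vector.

Step 1 — characteristic polynomial of 2×2 Sigma:
  det(Sigma - λI) = λ² - trace · λ + det = 0.
  trace = 6 + 5 = 11, det = 6·5 - (-3)² = 21.
Step 2 — discriminant:
  Δ = trace² - 4·det = 121 - 84 = 37.
Step 3 — eigenvalues:
  λ = (trace ± √Δ)/2 = (11 ± 6.0828)/2,
  λ_1 = 8.5414,  λ_2 = 2.4586.

Step 4 — unit eigenvector for λ_1: solve (Sigma - λ_1 I)v = 0. First row:
  (6 - 8.5414)·v_x + (-3)·v_y = 0, i.e. (-2.5414)·v_x + (-3)·v_y = 0,
  so v ∝ (b, λ_1 - a) = (-3, 2.5414); multiply by -1 so the first entry is positive: u = (3, -2.5414).
  ||u|| = √((3)² + (-2.5414)²) = √(15.4586) ≈ 3.9317,
  v_1 = u/||u|| ≈ (0.763, -0.6464) (||v_1|| = 1).

λ_1 = 8.5414,  λ_2 = 2.4586;  v_1 ≈ (0.763, -0.6464)


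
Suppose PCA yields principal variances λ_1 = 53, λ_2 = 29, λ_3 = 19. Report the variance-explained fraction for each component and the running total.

Step 1 — total variance = trace(Sigma) = Σ λ_i = 53 + 29 + 19 = 101.

Step 2 — fraction explained by component i = λ_i / Σ λ:
  PC1: 53/101 = 0.5248
  PC2: 29/101 = 0.2871
  PC3: 19/101 = 0.1881

Step 3 — cumulative fraction after k components = (λ_1 + ... + λ_k) / Σ λ:
  k = 1: 53/101 = 0.5248
  k = 2: (53 + 29)/101 = 82/101 = 0.8119
  k = 3: (53 + 29 + 19)/101 = 101/101 = 1

Summary (fraction, with percent):

explained: PC1 0.5248 (52.48%), PC2 0.2871 (28.71%), PC3 0.1881 (18.81%);  cumulative: 0.5248, 0.8119, 1


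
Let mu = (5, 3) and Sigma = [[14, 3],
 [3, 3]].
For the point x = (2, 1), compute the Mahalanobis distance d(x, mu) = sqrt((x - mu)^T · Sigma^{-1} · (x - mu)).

Step 1 — centre the observation: (x - mu) = (-3, -2).

Step 2 — invert Sigma. det(Sigma) = 14·3 - (3)² = 33.
  Sigma^{-1} = (1/det) · [[d, -b], [-b, a]] = [[0.0909, -0.0909],
 [-0.0909, 0.4242]].

Step 3 — form the quadratic (x - mu)^T · Sigma^{-1} · (x - mu):
  Sigma^{-1} · (x - mu) = (-0.0909, -0.5758).
  (x - mu)^T · [Sigma^{-1} · (x - mu)] = (-3)·(-0.0909) + (-2)·(-0.5758) = 1.4242.

Step 4 — take square root: d = √(1.4242) ≈ 1.1934.

d(x, mu) = √(1.4242) ≈ 1.1934


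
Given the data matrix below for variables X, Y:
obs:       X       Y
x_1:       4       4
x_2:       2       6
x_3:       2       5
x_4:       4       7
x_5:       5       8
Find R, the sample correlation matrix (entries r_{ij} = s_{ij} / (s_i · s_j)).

Step 1 — column means:
  mean(X) = (4 + 2 + 2 + 4 + 5) / 5 = 17/5 = 3.4
  mean(Y) = (4 + 6 + 5 + 7 + 8) / 5 = 30/5 = 6

Step 2 — sample variances and covariances s[i,j] = (1/(n-1)) · Σ_k (x_{k,i} - mean_i) · (x_{k,j} - mean_j), with n-1 = 4:
  s[X,X] = ((0.6)·(0.6) + (-1.4)·(-1.4) + (-1.4)·(-1.4) + (0.6)·(0.6) + (1.6)·(1.6)) / 4 = 7.2/4 = 1.8
  s[X,Y] = ((0.6)·(-2) + (-1.4)·(0) + (-1.4)·(-1) + (0.6)·(1) + (1.6)·(2)) / 4 = 4/4 = 1
  s[Y,Y] = ((-2)·(-2) + (0)·(0) + (-1)·(-1) + (1)·(1) + (2)·(2)) / 4 = 10/4 = 2.5
  Sample standard deviations s_i = √(s[i,i]):
  s(X) = √(1.8) = 1.3416
  s(Y) = √(2.5) = 1.5811

Step 3 — r_{ij} = s_{ij} / (s_i · s_j):
  r[X,X] = 1 (diagonal).
  r[X,Y] = 1 / (1.3416 · 1.5811) = 1 / 2.1213 = 0.4714
  r[Y,Y] = 1 (diagonal).

R is symmetric with unit diagonal. Assembling:

R = [[1, 0.4714],
 [0.4714, 1]]


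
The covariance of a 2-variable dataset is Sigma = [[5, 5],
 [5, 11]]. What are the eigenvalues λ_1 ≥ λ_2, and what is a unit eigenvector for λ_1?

Step 1 — characteristic polynomial of 2×2 Sigma:
  det(Sigma - λI) = λ² - trace · λ + det = 0.
  trace = 5 + 11 = 16, det = 5·11 - (5)² = 30.
Step 2 — discriminant:
  Δ = trace² - 4·det = 256 - 120 = 136.
Step 3 — eigenvalues:
  λ = (trace ± √Δ)/2 = (16 ± 11.6619)/2,
  λ_1 = 13.831,  λ_2 = 2.169.

Step 4 — unit eigenvector for λ_1: solve (Sigma - λ_1 I)v = 0. First row:
  (5 - 13.831)·v_x + (5)·v_y = 0, i.e. (-8.831)·v_x + (5)·v_y = 0,
  so v ∝ (b, λ_1 - a) = (5, 8.831) = u.
  ||u|| = √((5)² + (8.831)²) = √(102.9857) ≈ 10.1482,
  v_1 = u/||u|| ≈ (0.4927, 0.8702) (||v_1|| = 1).

λ_1 = 13.831,  λ_2 = 2.169;  v_1 ≈ (0.4927, 0.8702)


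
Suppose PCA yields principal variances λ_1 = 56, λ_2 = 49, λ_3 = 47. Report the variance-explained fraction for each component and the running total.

Step 1 — total variance = trace(Sigma) = Σ λ_i = 56 + 49 + 47 = 152.

Step 2 — fraction explained by component i = λ_i / Σ λ:
  PC1: 56/152 = 0.3684
  PC2: 49/152 = 0.3224
  PC3: 47/152 = 0.3092

Step 3 — cumulative fraction after k components = (λ_1 + ... + λ_k) / Σ λ:
  k = 1: 56/152 = 0.3684
  k = 2: (56 + 49)/152 = 105/152 = 0.6908
  k = 3: (56 + 49 + 47)/152 = 152/152 = 1

Summary (fraction, with percent):

explained: PC1 0.3684 (36.84%), PC2 0.3224 (32.24%), PC3 0.3092 (30.92%);  cumulative: 0.3684, 0.6908, 1


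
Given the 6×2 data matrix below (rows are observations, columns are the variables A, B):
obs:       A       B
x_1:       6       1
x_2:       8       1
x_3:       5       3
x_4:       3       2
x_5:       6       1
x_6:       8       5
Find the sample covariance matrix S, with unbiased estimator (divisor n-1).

Step 1 — column means:
  mean(A) = (6 + 8 + 5 + 3 + 6 + 8) / 6 = 36/6 = 6
  mean(B) = (1 + 1 + 3 + 2 + 1 + 5) / 6 = 13/6 = 2.1667

Step 2 — sample covariance S[i,j] = (1/(n-1)) · Σ_k (x_{k,i} - mean_i) · (x_{k,j} - mean_j), with n-1 = 5.
  S[A,A] = ((0)·(0) + (2)·(2) + (-1)·(-1) + (-3)·(-3) + (0)·(0) + (2)·(2)) / 5 = 18/5 = 3.6
  S[A,B] = ((0)·(-1.1667) + (2)·(-1.1667) + (-1)·(0.8333) + (-3)·(-0.1667) + (0)·(-1.1667) + (2)·(2.8333)) / 5 = 3/5 = 0.6
  S[B,B] = ((-1.1667)·(-1.1667) + (-1.1667)·(-1.1667) + (0.8333)·(0.8333) + (-0.1667)·(-0.1667) + (-1.1667)·(-1.1667) + (2.8333)·(2.8333)) / 5 = 12.8333/5 = 2.5667

S is symmetric (S[j,i] = S[i,j]). Assembling:

S = [[3.6, 0.6],
 [0.6, 2.5667]]


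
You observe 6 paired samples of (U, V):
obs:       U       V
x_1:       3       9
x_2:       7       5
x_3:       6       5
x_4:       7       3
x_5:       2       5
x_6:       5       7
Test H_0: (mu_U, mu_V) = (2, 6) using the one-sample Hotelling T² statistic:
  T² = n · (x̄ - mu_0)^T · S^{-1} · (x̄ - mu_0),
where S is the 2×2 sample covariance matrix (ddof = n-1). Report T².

Step 1 — sample mean vector:
  mean(U) = (3 + 7 + 6 + 7 + 2 + 5) / 6 = 30/6 = 5
  mean(V) = (9 + 5 + 5 + 3 + 5 + 7) / 6 = 34/6 = 5.6667
  x̄ = (5, 5.6667),  deviation x̄ - mu_0 = (5, 5.6667) - (2, 6) = (3, -0.3333).

Step 2 — sample covariance matrix, S[i,j] = (1/(n-1)) · Σ_k (x_{k,i} - mean_i) · (x_{k,j} - mean_j), divisor n-1 = 5:
  S[U,U] = ((-2)·(-2) + (2)·(2) + (1)·(1) + (2)·(2) + (-3)·(-3) + (0)·(0)) / 5 = 22/5 = 4.4
  S[U,V] = ((-2)·(3.3333) + (2)·(-0.6667) + (1)·(-0.6667) + (2)·(-2.6667) + (-3)·(-0.6667) + (0)·(1.3333)) / 5 = -12/5 = -2.4
  S[V,V] = ((3.3333)·(3.3333) + (-0.6667)·(-0.6667) + (-0.6667)·(-0.6667) + (-2.6667)·(-2.6667) + (-0.6667)·(-0.6667) + (1.3333)·(1.3333)) / 5 = 21.3333/5 = 4.2667
  S = [[4.4, -2.4],
 [-2.4, 4.2667]].

Step 3 — invert S. det(S) = 4.4·4.2667 - (-2.4)² = 13.0133.
  S^{-1} = (1/det) · [[d, -b], [-b, a]] = [[0.3279, 0.1844],
 [0.1844, 0.3381]].

Step 4 — quadratic form (x̄ - mu_0)^T · S^{-1} · (x̄ - mu_0):
  S^{-1} · (x̄ - mu_0) = (0.9221, 0.4406),
  (x̄ - mu_0)^T · [...] = (3)·(0.9221) + (-0.3333)·(0.4406) = 2.6195.

Step 5 — scale by n: T² = 6 · 2.6195 = 15.7172.

T² ≈ 15.7172


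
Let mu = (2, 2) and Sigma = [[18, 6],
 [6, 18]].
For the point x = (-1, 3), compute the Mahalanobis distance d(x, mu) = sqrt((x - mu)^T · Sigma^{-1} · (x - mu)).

Step 1 — centre the observation: (x - mu) = (-3, 1).

Step 2 — invert Sigma. det(Sigma) = 18·18 - (6)² = 288.
  Sigma^{-1} = (1/det) · [[d, -b], [-b, a]] = [[0.0625, -0.0208],
 [-0.0208, 0.0625]].

Step 3 — form the quadratic (x - mu)^T · Sigma^{-1} · (x - mu):
  Sigma^{-1} · (x - mu) = (-0.2083, 0.125).
  (x - mu)^T · [Sigma^{-1} · (x - mu)] = (-3)·(-0.2083) + (1)·(0.125) = 0.75.

Step 4 — take square root: d = √(0.75) ≈ 0.866.

d(x, mu) = √(0.75) ≈ 0.866


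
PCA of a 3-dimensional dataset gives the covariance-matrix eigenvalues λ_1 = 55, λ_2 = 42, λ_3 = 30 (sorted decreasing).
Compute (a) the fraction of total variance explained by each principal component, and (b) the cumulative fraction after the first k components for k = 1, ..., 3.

Step 1 — total variance = trace(Sigma) = Σ λ_i = 55 + 42 + 30 = 127.

Step 2 — fraction explained by component i = λ_i / Σ λ:
  PC1: 55/127 = 0.4331
  PC2: 42/127 = 0.3307
  PC3: 30/127 = 0.2362

Step 3 — cumulative fraction after k components = (λ_1 + ... + λ_k) / Σ λ:
  k = 1: 55/127 = 0.4331
  k = 2: (55 + 42)/127 = 97/127 = 0.7638
  k = 3: (55 + 42 + 30)/127 = 127/127 = 1

Summary (fraction, with percent):

explained: PC1 0.4331 (43.31%), PC2 0.3307 (33.07%), PC3 0.2362 (23.62%);  cumulative: 0.4331, 0.7638, 1


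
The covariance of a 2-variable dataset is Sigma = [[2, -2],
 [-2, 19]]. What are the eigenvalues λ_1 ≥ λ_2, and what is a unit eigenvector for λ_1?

Step 1 — characteristic polynomial of 2×2 Sigma:
  det(Sigma - λI) = λ² - trace · λ + det = 0.
  trace = 2 + 19 = 21, det = 2·19 - (-2)² = 34.
Step 2 — discriminant:
  Δ = trace² - 4·det = 441 - 136 = 305.
Step 3 — eigenvalues:
  λ = (trace ± √Δ)/2 = (21 ± 17.4642)/2,
  λ_1 = 19.2321,  λ_2 = 1.7679.

Step 4 — unit eigenvector for λ_1: solve (Sigma - λ_1 I)v = 0. First row:
  (2 - 19.2321)·v_x + (-2)·v_y = 0, i.e. (-17.2321)·v_x + (-2)·v_y = 0,
  so v ∝ (b, λ_1 - a) = (-2, 17.2321); multiply by -1 so the first entry is positive: u = (2, -17.2321).
  ||u|| = √((2)² + (-17.2321)²) = √(300.9461) ≈ 17.3478,
  v_1 = u/||u|| ≈ (0.1153, -0.9933) (||v_1|| = 1).

λ_1 = 19.2321,  λ_2 = 1.7679;  v_1 ≈ (0.1153, -0.9933)


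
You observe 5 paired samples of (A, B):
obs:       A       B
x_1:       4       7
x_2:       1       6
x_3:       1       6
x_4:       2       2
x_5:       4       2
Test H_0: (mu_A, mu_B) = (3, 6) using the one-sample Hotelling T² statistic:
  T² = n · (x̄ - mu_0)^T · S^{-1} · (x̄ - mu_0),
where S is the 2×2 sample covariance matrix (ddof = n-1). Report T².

Step 1 — sample mean vector:
  mean(A) = (4 + 1 + 1 + 2 + 4) / 5 = 12/5 = 2.4
  mean(B) = (7 + 6 + 6 + 2 + 2) / 5 = 23/5 = 4.6
  x̄ = (2.4, 4.6),  deviation x̄ - mu_0 = (2.4, 4.6) - (3, 6) = (-0.6, -1.4).

Step 2 — sample covariance matrix, S[i,j] = (1/(n-1)) · Σ_k (x_{k,i} - mean_i) · (x_{k,j} - mean_j), divisor n-1 = 4:
  S[A,A] = ((1.6)·(1.6) + (-1.4)·(-1.4) + (-1.4)·(-1.4) + (-0.4)·(-0.4) + (1.6)·(1.6)) / 4 = 9.2/4 = 2.3
  S[A,B] = ((1.6)·(2.4) + (-1.4)·(1.4) + (-1.4)·(1.4) + (-0.4)·(-2.6) + (1.6)·(-2.6)) / 4 = -3.2/4 = -0.8
  S[B,B] = ((2.4)·(2.4) + (1.4)·(1.4) + (1.4)·(1.4) + (-2.6)·(-2.6) + (-2.6)·(-2.6)) / 4 = 23.2/4 = 5.8
  S = [[2.3, -0.8],
 [-0.8, 5.8]].

Step 3 — invert S. det(S) = 2.3·5.8 - (-0.8)² = 12.7.
  S^{-1} = (1/det) · [[d, -b], [-b, a]] = [[0.4567, 0.063],
 [0.063, 0.1811]].

Step 4 — quadratic form (x̄ - mu_0)^T · S^{-1} · (x̄ - mu_0):
  S^{-1} · (x̄ - mu_0) = (-0.3622, -0.2913),
  (x̄ - mu_0)^T · [...] = (-0.6)·(-0.3622) + (-1.4)·(-0.2913) = 0.6252.

Step 5 — scale by n: T² = 5 · 0.6252 = 3.126.

T² ≈ 3.126


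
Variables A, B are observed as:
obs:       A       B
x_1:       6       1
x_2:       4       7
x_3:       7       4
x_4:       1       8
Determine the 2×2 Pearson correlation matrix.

Step 1 — column means:
  mean(A) = (6 + 4 + 7 + 1) / 4 = 18/4 = 4.5
  mean(B) = (1 + 7 + 4 + 8) / 4 = 20/4 = 5

Step 2 — sample variances and covariances s[i,j] = (1/(n-1)) · Σ_k (x_{k,i} - mean_i) · (x_{k,j} - mean_j), with n-1 = 3:
  s[A,A] = ((1.5)·(1.5) + (-0.5)·(-0.5) + (2.5)·(2.5) + (-3.5)·(-3.5)) / 3 = 21/3 = 7
  s[A,B] = ((1.5)·(-4) + (-0.5)·(2) + (2.5)·(-1) + (-3.5)·(3)) / 3 = -20/3 = -6.6667
  s[B,B] = ((-4)·(-4) + (2)·(2) + (-1)·(-1) + (3)·(3)) / 3 = 30/3 = 10
  Sample standard deviations s_i = √(s[i,i]):
  s(A) = √(7) = 2.6458
  s(B) = √(10) = 3.1623

Step 3 — r_{ij} = s_{ij} / (s_i · s_j):
  r[A,A] = 1 (diagonal).
  r[A,B] = -6.6667 / (2.6458 · 3.1623) = -6.6667 / 8.3666 = -0.7968
  r[B,B] = 1 (diagonal).

R is symmetric with unit diagonal. Assembling:

R = [[1, -0.7968],
 [-0.7968, 1]]


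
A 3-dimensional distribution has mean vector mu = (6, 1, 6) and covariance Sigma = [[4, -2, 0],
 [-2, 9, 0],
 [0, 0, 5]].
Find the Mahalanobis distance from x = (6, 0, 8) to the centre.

Step 1 — centre the observation: (x - mu) = (0, -1, 2).

Step 2 — invert Sigma (cofactor / det for 3×3, or solve directly):
  Sigma^{-1} = [[0.2812, 0.0625, 0],
 [0.0625, 0.125, 0],
 [0, 0, 0.2]].

Step 3 — form the quadratic (x - mu)^T · Sigma^{-1} · (x - mu):
  Sigma^{-1} · (x - mu) = (-0.0625, -0.125, 0.4).
  (x - mu)^T · [Sigma^{-1} · (x - mu)] = (0)·(-0.0625) + (-1)·(-0.125) + (2)·(0.4) = 0.925.

Step 4 — take square root: d = √(0.925) ≈ 0.9618.

d(x, mu) = √(0.925) ≈ 0.9618


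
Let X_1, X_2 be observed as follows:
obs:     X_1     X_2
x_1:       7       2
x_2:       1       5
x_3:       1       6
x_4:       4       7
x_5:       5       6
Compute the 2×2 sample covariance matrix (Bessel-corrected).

Step 1 — column means:
  mean(X_1) = (7 + 1 + 1 + 4 + 5) / 5 = 18/5 = 3.6
  mean(X_2) = (2 + 5 + 6 + 7 + 6) / 5 = 26/5 = 5.2

Step 2 — sample covariance S[i,j] = (1/(n-1)) · Σ_k (x_{k,i} - mean_i) · (x_{k,j} - mean_j), with n-1 = 4.
  S[X_1,X_1] = ((3.4)·(3.4) + (-2.6)·(-2.6) + (-2.6)·(-2.6) + (0.4)·(0.4) + (1.4)·(1.4)) / 4 = 27.2/4 = 6.8
  S[X_1,X_2] = ((3.4)·(-3.2) + (-2.6)·(-0.2) + (-2.6)·(0.8) + (0.4)·(1.8) + (1.4)·(0.8)) / 4 = -10.6/4 = -2.65
  S[X_2,X_2] = ((-3.2)·(-3.2) + (-0.2)·(-0.2) + (0.8)·(0.8) + (1.8)·(1.8) + (0.8)·(0.8)) / 4 = 14.8/4 = 3.7

S is symmetric (S[j,i] = S[i,j]). Assembling:

S = [[6.8, -2.65],
 [-2.65, 3.7]]


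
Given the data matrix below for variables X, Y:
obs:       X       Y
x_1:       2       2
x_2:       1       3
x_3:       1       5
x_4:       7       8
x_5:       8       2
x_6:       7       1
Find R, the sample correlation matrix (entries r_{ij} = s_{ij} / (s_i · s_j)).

Step 1 — column means:
  mean(X) = (2 + 1 + 1 + 7 + 8 + 7) / 6 = 26/6 = 4.3333
  mean(Y) = (2 + 3 + 5 + 8 + 2 + 1) / 6 = 21/6 = 3.5

Step 2 — sample variances and covariances s[i,j] = (1/(n-1)) · Σ_k (x_{k,i} - mean_i) · (x_{k,j} - mean_j), with n-1 = 5:
  s[X,X] = ((-2.3333)·(-2.3333) + (-3.3333)·(-3.3333) + (-3.3333)·(-3.3333) + (2.6667)·(2.6667) + (3.6667)·(3.6667) + (2.6667)·(2.6667)) / 5 = 55.3333/5 = 11.0667
  s[X,Y] = ((-2.3333)·(-1.5) + (-3.3333)·(-0.5) + (-3.3333)·(1.5) + (2.6667)·(4.5) + (3.6667)·(-1.5) + (2.6667)·(-2.5)) / 5 = 0/5 = 0
  s[Y,Y] = ((-1.5)·(-1.5) + (-0.5)·(-0.5) + (1.5)·(1.5) + (4.5)·(4.5) + (-1.5)·(-1.5) + (-2.5)·(-2.5)) / 5 = 33.5/5 = 6.7
  Sample standard deviations s_i = √(s[i,i]):
  s(X) = √(11.0667) = 3.3267
  s(Y) = √(6.7) = 2.5884

Step 3 — r_{ij} = s_{ij} / (s_i · s_j):
  r[X,X] = 1 (diagonal).
  r[X,Y] = 0 / (3.3267 · 2.5884) = 0 / 8.6108 = 0
  r[Y,Y] = 1 (diagonal).

R is symmetric with unit diagonal. Assembling:

R = [[1, 0],
 [0, 1]]


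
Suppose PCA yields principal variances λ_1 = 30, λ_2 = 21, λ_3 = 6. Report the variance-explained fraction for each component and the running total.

Step 1 — total variance = trace(Sigma) = Σ λ_i = 30 + 21 + 6 = 57.

Step 2 — fraction explained by component i = λ_i / Σ λ:
  PC1: 30/57 = 0.5263
  PC2: 21/57 = 0.3684
  PC3: 6/57 = 0.1053

Step 3 — cumulative fraction after k components = (λ_1 + ... + λ_k) / Σ λ:
  k = 1: 30/57 = 0.5263
  k = 2: (30 + 21)/57 = 51/57 = 0.8947
  k = 3: (30 + 21 + 6)/57 = 57/57 = 1

Summary (fraction, with percent):

explained: PC1 0.5263 (52.63%), PC2 0.3684 (36.84%), PC3 0.1053 (10.53%);  cumulative: 0.5263, 0.8947, 1


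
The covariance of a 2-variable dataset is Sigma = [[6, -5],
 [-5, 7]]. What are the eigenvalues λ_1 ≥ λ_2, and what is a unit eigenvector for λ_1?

Step 1 — characteristic polynomial of 2×2 Sigma:
  det(Sigma - λI) = λ² - trace · λ + det = 0.
  trace = 6 + 7 = 13, det = 6·7 - (-5)² = 17.
Step 2 — discriminant:
  Δ = trace² - 4·det = 169 - 68 = 101.
Step 3 — eigenvalues:
  λ = (trace ± √Δ)/2 = (13 ± 10.0499)/2,
  λ_1 = 11.5249,  λ_2 = 1.4751.

Step 4 — unit eigenvector for λ_1: solve (Sigma - λ_1 I)v = 0. First row:
  (6 - 11.5249)·v_x + (-5)·v_y = 0, i.e. (-5.5249)·v_x + (-5)·v_y = 0,
  so v ∝ (b, λ_1 - a) = (-5, 5.5249); multiply by -1 so the first entry is positive: u = (5, -5.5249).
  ||u|| = √((5)² + (-5.5249)²) = √(55.5249) ≈ 7.4515,
  v_1 = u/||u|| ≈ (0.671, -0.7415) (||v_1|| = 1).

λ_1 = 11.5249,  λ_2 = 1.4751;  v_1 ≈ (0.671, -0.7415)
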